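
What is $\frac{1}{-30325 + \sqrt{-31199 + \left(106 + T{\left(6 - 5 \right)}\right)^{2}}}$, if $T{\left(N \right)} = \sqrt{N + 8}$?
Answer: $- \frac{30325}{919624943} - \frac{i \sqrt{19318}}{919624943} \approx -3.2975 \cdot 10^{-5} - 1.5114 \cdot 10^{-7} i$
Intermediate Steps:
$T{\left(N \right)} = \sqrt{8 + N}$
$\frac{1}{-30325 + \sqrt{-31199 + \left(106 + T{\left(6 - 5 \right)}\right)^{2}}} = \frac{1}{-30325 + \sqrt{-31199 + \left(106 + \sqrt{8 + \left(6 - 5\right)}\right)^{2}}} = \frac{1}{-30325 + \sqrt{-31199 + \left(106 + \sqrt{8 + 1}\right)^{2}}} = \frac{1}{-30325 + \sqrt{-31199 + \left(106 + \sqrt{9}\right)^{2}}} = \frac{1}{-30325 + \sqrt{-31199 + \left(106 + 3\right)^{2}}} = \frac{1}{-30325 + \sqrt{-31199 + 109^{2}}} = \frac{1}{-30325 + \sqrt{-31199 + 11881}} = \frac{1}{-30325 + \sqrt{-19318}} = \frac{1}{-30325 + i \sqrt{19318}}$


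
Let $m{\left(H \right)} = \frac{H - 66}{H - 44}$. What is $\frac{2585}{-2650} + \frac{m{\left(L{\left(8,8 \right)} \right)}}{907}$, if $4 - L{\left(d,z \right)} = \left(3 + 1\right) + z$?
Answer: $- \frac{3043071}{3124615} \approx -0.9739$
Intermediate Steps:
$L{\left(d,z \right)} = - z$ ($L{\left(d,z \right)} = 4 - \left(\left(3 + 1\right) + z\right) = 4 - \left(4 + z\right) = - z$)
$m{\left(H \right)} = \frac{-66 + H}{-44 + H}$
$\frac{2585}{-2650} + \frac{m{\left(L{\left(8,8 \right)} \right)}}{907} = \frac{2585}{-2650} + \frac{\frac{1}{-44 - 8} \left(-66 - 8\right)}{907} = 2585 \left(- \frac{1}{2650}\right) + \frac{-66 - 8}{-44 - 8} \cdot \frac{1}{907} = - \frac{517}{530} + \frac{1}{-52} \left(-74\right) \frac{1}{907} = - \frac{517}{530} + \left(- \frac{1}{52}\right) \left(-74\right) \frac{1}{907} = - \frac{517}{530} + \frac{37}{26} \cdot \frac{1}{907} = - \frac{517}{530} + \frac{37}{23582} = - \frac{3043071}{3124615}$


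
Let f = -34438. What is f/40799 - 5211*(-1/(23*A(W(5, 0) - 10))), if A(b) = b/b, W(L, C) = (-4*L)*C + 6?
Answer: 211811515/938377 ≈ 225.72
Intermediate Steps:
W(L, C) = 6 - 4*C*L (W(L, C) = -4*C*L + 6 = 6 - 4*C*L)
A(b) = 1
f/40799 - 5211*(-1/(23*A(W(5, 0) - 10))) = -34438/40799 - 5211/((-23*1)) = -34438*1/40799 - 5211/(-23) = -34438/40799 - 5211*(-1/23) = -34438/40799 + 5211/23 = 211811515/938377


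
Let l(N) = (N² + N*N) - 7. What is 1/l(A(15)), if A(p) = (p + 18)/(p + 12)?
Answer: -81/325 ≈ -0.24923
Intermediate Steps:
A(p) = (18 + p)/(12 + p)
l(N) = -7 + 2*N² (l(N) = (N² + N²) - 7 = 2*N² - 7 = -7 + 2*N²)
1/l(A(15)) = 1/(-7 + 2*((18 + 15)/(12 + 15))²) = 1/(-7 + 2*(33/27)²) = 1/(-7 + 2*((1/27)*33)²) = 1/(-7 + 2*(11/9)²) = 1/(-7 + 2*(121/81)) = 1/(-7 + 242/81) = 1/(-325/81) = -81/325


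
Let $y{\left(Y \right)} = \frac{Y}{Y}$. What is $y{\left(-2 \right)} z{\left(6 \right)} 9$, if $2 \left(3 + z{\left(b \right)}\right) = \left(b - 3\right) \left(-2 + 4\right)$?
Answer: $0$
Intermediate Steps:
$y{\left(Y \right)} = 1$
$z{\left(b \right)} = -6 + b$ ($z{\left(b \right)} = -3 + \frac{\left(b - 3\right) \left(-2 + 4\right)}{2} = -3 + \frac{\left(-3 + b\right) 2}{2} = -3 + \frac{-6 + 2 b}{2} = -3 + \left(-3 + b\right) = -6 + b$)
$y{\left(-2 \right)} z{\left(6 \right)} 9 = 1 \left(-6 + 6\right) 9 = 1 \cdot 0 \cdot 9 = 0 \cdot 9 = 0$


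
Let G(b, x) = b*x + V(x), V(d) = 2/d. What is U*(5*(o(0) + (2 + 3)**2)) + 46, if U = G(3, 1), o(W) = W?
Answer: 671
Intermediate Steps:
G(b, x) = 2/x + b*x (G(b, x) = b*x + 2/x = 2/x + b*x)
U = 5 (U = 2/1 + 3*1 = 2*1 + 3 = 2 + 3 = 5)
U*(5*(o(0) + (2 + 3)**2)) + 46 = 5*(5*(0 + (2 + 3)**2)) + 46 = 5*(5*(0 + 5**2)) + 46 = 5*(5*(0 + 25)) + 46 = 5*(5*25) + 46 = 5*125 + 46 = 625 + 46 = 671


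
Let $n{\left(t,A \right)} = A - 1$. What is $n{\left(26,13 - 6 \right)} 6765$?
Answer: $40590$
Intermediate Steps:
$n{\left(t,A \right)} = -1 + A$ ($n{\left(t,A \right)} = A - 1 = -1 + A$)
$n{\left(26,13 - 6 \right)} 6765 = \left(-1 + \left(13 - 6\right)\right) 6765 = \left(-1 + 7\right) 6765 = 6 \cdot 6765 = 40590$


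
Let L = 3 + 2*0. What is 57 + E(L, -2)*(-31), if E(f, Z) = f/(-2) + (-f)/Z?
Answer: 57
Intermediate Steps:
L = 3 (L = 3 + 0 = 3)
E(f, Z) = -f/2 - f/Z (E(f, Z) = f*(-½) - f/Z = -f/2 - f/Z)
57 + E(L, -2)*(-31) = 57 + (-½*3 - 1*3/(-2))*(-31) = 57 + (-3/2 - 1*3*(-½))*(-31) = 57 + (-3/2 + 3/2)*(-31) = 57 + 0*(-31) = 57 + 0 = 57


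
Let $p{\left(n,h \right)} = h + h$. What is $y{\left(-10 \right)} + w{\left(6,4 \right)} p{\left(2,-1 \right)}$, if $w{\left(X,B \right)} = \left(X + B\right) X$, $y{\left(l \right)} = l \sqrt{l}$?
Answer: $-120 - 10 i \sqrt{10} \approx -120.0 - 31.623 i$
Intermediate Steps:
$p{\left(n,h \right)} = 2 h$
$y{\left(l \right)} = l^{\frac{3}{2}}$
$w{\left(X,B \right)} = X \left(B + X\right)$ ($w{\left(X,B \right)} = \left(B + X\right) X = X \left(B + X\right)$)
$y{\left(-10 \right)} + w{\left(6,4 \right)} p{\left(2,-1 \right)} = \left(-10\right)^{\frac{3}{2}} + 6 \left(4 + 6\right) 2 \left(-1\right) = - 10 i \sqrt{10} + 6 \cdot 10 \left(-2\right) = - 10 i \sqrt{10} + 60 \left(-2\right) = - 10 i \sqrt{10} - 120 = -120 - 10 i \sqrt{10}$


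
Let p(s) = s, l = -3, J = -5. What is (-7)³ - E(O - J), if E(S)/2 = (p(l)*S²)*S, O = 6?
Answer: 7643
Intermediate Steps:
E(S) = -6*S³ (E(S) = 2*((-3*S²)*S) = 2*(-3*S³) = -6*S³)
(-7)³ - E(O - J) = (-7)³ - (-6)*(6 - 1*(-5))³ = -343 - (-6)*(6 + 5)³ = -343 - (-6)*11³ = -343 - (-6)*1331 = -343 - 1*(-7986) = -343 + 7986 = 7643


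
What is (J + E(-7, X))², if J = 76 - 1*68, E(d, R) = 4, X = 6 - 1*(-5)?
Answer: 144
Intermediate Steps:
X = 11 (X = 6 + 5 = 11)
J = 8 (J = 76 - 68 = 8)
(J + E(-7, X))² = (8 + 4)² = 12² = 144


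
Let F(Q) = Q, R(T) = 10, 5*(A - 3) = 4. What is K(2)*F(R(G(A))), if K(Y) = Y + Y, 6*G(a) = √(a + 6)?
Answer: 40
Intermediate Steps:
A = 19/5 (A = 3 + (⅕)*4 = 3 + ⅘ = 19/5 ≈ 3.8000)
G(a) = √(6 + a)/6 (G(a) = √(a + 6)/6 = √(6 + a)/6)
K(Y) = 2*Y
K(2)*F(R(G(A))) = (2*2)*10 = 4*10 = 40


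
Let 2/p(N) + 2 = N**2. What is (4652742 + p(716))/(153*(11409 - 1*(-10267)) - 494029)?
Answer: 51853191245/31454655151 ≈ 1.6485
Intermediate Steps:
p(N) = 2/(-2 + N**2)
(4652742 + p(716))/(153*(11409 - 1*(-10267)) - 494029) = (4652742 + 2/(-2 + 716**2))/(153*(11409 - 1*(-10267)) - 494029) = (4652742 + 2/(-2 + 512656))/(153*(11409 + 10267) - 494029) = (4652742 + 2/512654)/(153*21676 - 494029) = (4652742 + 2*(1/512654))/(3316428 - 494029) = (4652742 + 1/256327)/2822399 = (1192623398635/256327)*(1/2822399) = 51853191245/31454655151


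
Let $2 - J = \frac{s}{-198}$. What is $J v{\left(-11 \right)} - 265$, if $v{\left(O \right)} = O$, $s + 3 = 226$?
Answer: $- \frac{5389}{18} \approx -299.39$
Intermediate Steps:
$s = 223$ ($s = -3 + 226 = 223$)
$J = \frac{619}{198}$ ($J = 2 - \frac{223}{-198} = 2 - 223 \left(- \frac{1}{198}\right) = 2 - - \frac{223}{198} = 2 + \frac{223}{198} = \frac{619}{198} \approx 3.1263$)
$J v{\left(-11 \right)} - 265 = \frac{619}{198} \left(-11\right) - 265 = - \frac{619}{18} - 265 = - \frac{5389}{18}$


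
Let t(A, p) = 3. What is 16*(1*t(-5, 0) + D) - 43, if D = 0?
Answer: 5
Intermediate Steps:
16*(1*t(-5, 0) + D) - 43 = 16*(1*3 + 0) - 43 = 16*(3 + 0) - 43 = 16*3 - 43 = 48 - 43 = 5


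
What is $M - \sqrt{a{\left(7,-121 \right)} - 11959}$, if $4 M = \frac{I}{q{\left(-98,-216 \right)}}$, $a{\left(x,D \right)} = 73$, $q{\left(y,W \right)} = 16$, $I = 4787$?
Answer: $\frac{4787}{64} - i \sqrt{11886} \approx 74.797 - 109.02 i$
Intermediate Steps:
$M = \frac{4787}{64}$ ($M = \frac{4787 \cdot \frac{1}{16}}{4} = \frac{1}{4} \cdot \frac{4787}{16} = \frac{4787}{64} \approx 74.797$)
$M - \sqrt{a{\left(7,-121 \right)} - 11959} = \frac{4787}{64} - \sqrt{73 - 11959} = \frac{4787}{64} - \sqrt{-11886} = \frac{4787}{64} - i \sqrt{11886}$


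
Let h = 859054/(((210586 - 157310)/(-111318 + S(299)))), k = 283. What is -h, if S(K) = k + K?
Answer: 23782050936/13319 ≈ 1.7856e+6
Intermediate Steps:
S(K) = 283 + K
h = -23782050936/13319 (h = 859054/(((210586 - 157310)/(-111318 + (283 + 299)))) = 859054/((53276/(-111318 + 582))) = 859054/((53276/(-110736))) = 859054/((53276*(-1/110736))) = 859054/(-13319/27684) = 859054*(-27684/13319) = -23782050936/13319 ≈ -1.7856e+6)
-h = -1*(-23782050936/13319) = 23782050936/13319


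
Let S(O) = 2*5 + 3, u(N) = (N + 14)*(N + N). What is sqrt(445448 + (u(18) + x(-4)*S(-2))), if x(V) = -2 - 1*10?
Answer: 2*sqrt(111611) ≈ 668.17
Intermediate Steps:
u(N) = 2*N*(14 + N) (u(N) = (14 + N)*(2*N) = 2*N*(14 + N))
x(V) = -12 (x(V) = -2 - 10 = -12)
S(O) = 13 (S(O) = 10 + 3 = 13)
sqrt(445448 + (u(18) + x(-4)*S(-2))) = sqrt(445448 + (2*18*(14 + 18) - 12*13)) = sqrt(445448 + (2*18*32 - 156)) = sqrt(445448 + (1152 - 156)) = sqrt(445448 + 996) = sqrt(446444) = 2*sqrt(111611)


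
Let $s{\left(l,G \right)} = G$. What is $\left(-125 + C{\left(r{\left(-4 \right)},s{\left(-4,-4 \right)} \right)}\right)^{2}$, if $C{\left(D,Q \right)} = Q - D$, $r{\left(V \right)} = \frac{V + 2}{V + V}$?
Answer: $\frac{267289}{16} \approx 16706.0$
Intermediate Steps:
$r{\left(V \right)} = \frac{2 + V}{2 V}$
$\left(-125 + C{\left(r{\left(-4 \right)},s{\left(-4,-4 \right)} \right)}\right)^{2} = \left(-125 - \left(4 + \frac{2 - 4}{2 \left(-4\right)}\right)\right)^{2} = \left(-125 - \left(4 + \frac{1}{2} \left(- \frac{1}{4}\right) \left(-2\right)\right)\right)^{2} = \left(-125 - \frac{17}{4}\right)^{2} = \left(- \frac{517}{4}\right)^{2} = \frac{267289}{16}$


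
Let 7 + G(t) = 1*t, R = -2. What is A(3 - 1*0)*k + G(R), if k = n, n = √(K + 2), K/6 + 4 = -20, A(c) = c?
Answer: -9 + 3*I*√142 ≈ -9.0 + 35.749*I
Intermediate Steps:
K = -144 (K = -24 + 6*(-20) = -24 - 120 = -144)
n = I*√142 (n = √(-144 + 2) = √(-142) = I*√142 ≈ 11.916*I)
k = I*√142 ≈ 11.916*I
G(t) = -7 + t (G(t) = -7 + 1*t = -7 + t)
A(3 - 1*0)*k + G(R) = (3 - 1*0)*(I*√142) + (-7 - 2) = (3 + 0)*(I*√142) - 9 = 3*(I*√142) - 9 = 3*I*√142 - 9 = -9 + 3*I*√142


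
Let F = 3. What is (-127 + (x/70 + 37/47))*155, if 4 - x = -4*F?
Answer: -6424564/329 ≈ -19528.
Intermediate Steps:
x = 16 (x = 4 - (-4)*3 = 4 - 1*(-12) = 4 + 12 = 16)
(-127 + (x/70 + 37/47))*155 = (-127 + (16/70 + 37/47))*155 = (-127 + (16*(1/70) + 37*(1/47)))*155 = (-127 + (8/35 + 37/47))*155 = (-127 + 1671/1645)*155 = -207244/1645*155 = -6424564/329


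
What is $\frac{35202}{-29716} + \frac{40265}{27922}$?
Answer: $\frac{1160894}{4509403} \approx 0.25744$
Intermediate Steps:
$\frac{35202}{-29716} + \frac{40265}{27922} = 35202 \left(- \frac{1}{29716}\right) + 40265 \cdot \frac{1}{27922} = - \frac{17601}{14858} + \frac{40265}{27922} = \frac{1160894}{4509403}$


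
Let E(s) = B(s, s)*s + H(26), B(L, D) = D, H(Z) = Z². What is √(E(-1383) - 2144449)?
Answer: 42*I*√131 ≈ 480.71*I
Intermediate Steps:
E(s) = 676 + s² (E(s) = s*s + 26² = s² + 676 = 676 + s²)
√(E(-1383) - 2144449) = √((676 + (-1383)²) - 2144449) = √((676 + 1912689) - 2144449) = √(1913365 - 2144449) = √(-231084) = 42*I*√131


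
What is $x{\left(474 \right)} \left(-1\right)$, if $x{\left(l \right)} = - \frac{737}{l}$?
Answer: $\frac{737}{474} \approx 1.5549$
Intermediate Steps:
$x{\left(474 \right)} \left(-1\right) = - \frac{737}{474} \left(-1\right) = \left(-737\right) \frac{1}{474} \left(-1\right) = \left(- \frac{737}{474}\right) \left(-1\right) = \frac{737}{474}$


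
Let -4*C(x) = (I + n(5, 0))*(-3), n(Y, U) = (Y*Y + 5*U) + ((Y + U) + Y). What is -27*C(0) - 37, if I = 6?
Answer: -3469/4 ≈ -867.25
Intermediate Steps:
n(Y, U) = Y² + 2*Y + 6*U (n(Y, U) = (Y² + 5*U) + ((U + Y) + Y) = (Y² + 5*U) + (U + 2*Y) = Y² + 2*Y + 6*U)
C(x) = 123/4 (C(x) = -(6 + (5² + 2*5 + 6*0))*(-3)/4 = -(6 + (25 + 10 + 0))*(-3)/4 = -(6 + 35)*(-3)/4 = -41*(-3)/4 = -¼*(-123) = 123/4)
-27*C(0) - 37 = -27*123/4 - 37 = -3321/4 - 37 = -3469/4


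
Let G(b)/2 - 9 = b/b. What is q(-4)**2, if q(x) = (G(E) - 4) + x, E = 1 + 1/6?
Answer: 144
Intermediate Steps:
E = 7/6 (E = 1 + 1/6 = 7/6 ≈ 1.1667)
G(b) = 20 (G(b) = 18 + 2*(b/b) = 18 + 2*1 = 18 + 2 = 20)
q(x) = 16 + x (q(x) = (20 - 4) + x = 16 + x)
q(-4)**2 = (16 - 4)**2 = 12**2 = 144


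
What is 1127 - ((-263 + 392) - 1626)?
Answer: 2624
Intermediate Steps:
1127 - ((-263 + 392) - 1626) = 1127 - (129 - 1626) = 1127 - 1*(-1497) = 1127 + 1497 = 2624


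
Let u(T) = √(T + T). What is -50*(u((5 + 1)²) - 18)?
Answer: 900 - 300*√2 ≈ 475.74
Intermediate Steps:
u(T) = √2*√T (u(T) = √(2*T) = √2*√T)
-50*(u((5 + 1)²) - 18) = -50*(√2*√((5 + 1)²) - 18) = -50*(√2*√(6²) - 18) = -50*(√2*√36 - 18) = -50*(√2*6 - 18) = -50*(6*√2 - 18) = -50*(-18 + 6*√2) = 900 - 300*√2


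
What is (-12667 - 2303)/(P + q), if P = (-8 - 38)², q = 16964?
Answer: -499/636 ≈ -0.78459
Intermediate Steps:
P = 2116 (P = (-46)² = 2116)
(-12667 - 2303)/(P + q) = (-12667 - 2303)/(2116 + 16964) = -14970/19080 = -14970*1/19080 = -499/636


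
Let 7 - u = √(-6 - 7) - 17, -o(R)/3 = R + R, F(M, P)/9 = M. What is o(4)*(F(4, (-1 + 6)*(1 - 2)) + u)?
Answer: -1440 + 24*I*√13 ≈ -1440.0 + 86.533*I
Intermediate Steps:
F(M, P) = 9*M
o(R) = -6*R (o(R) = -3*(R + R) = -6*R)
u = 24 - I*√13 (u = 7 - (√(-6 - 7) - 17) = 7 - (√(-13) - 17) = 7 - (I*√13 - 17) = 7 - (-17 + I*√13) = 7 + (17 - I*√13) = 24 - I*√13 ≈ 24.0 - 3.6056*I)
o(4)*(F(4, (-1 + 6)*(1 - 2)) + u) = (-6*4)*(9*4 + (24 - I*√13)) = -24*(36 + (24 - I*√13)) = -24*(60 - I*√13) = -1440 + 24*I*√13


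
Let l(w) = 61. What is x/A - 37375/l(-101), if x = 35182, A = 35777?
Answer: -190717039/311771 ≈ -611.72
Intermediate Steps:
x/A - 37375/l(-101) = 35182/35777 - 37375/61 = 35182*(1/35777) - 37375*1/61 = 5026/5111 - 37375/61 = -190717039/311771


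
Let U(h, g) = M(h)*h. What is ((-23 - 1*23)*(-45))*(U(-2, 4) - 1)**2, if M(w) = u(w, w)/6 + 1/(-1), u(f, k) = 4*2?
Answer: 5750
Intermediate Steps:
u(f, k) = 8
M(w) = 1/3 (M(w) = 8/6 + 1/(-1) = 8*(1/6) + 1*(-1) = 4/3 - 1 = 1/3)
U(h, g) = h/3
((-23 - 1*23)*(-45))*(U(-2, 4) - 1)**2 = ((-23 - 1*23)*(-45))*((1/3)*(-2) - 1)**2 = ((-23 - 23)*(-45))*(-2/3 - 1)**2 = (-46*(-45))*(-5/3)**2 = 2070*(25/9) = 5750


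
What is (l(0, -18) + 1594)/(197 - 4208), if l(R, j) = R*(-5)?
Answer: -1594/4011 ≈ -0.39741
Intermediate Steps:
l(R, j) = -5*R
(l(0, -18) + 1594)/(197 - 4208) = (-5*0 + 1594)/(197 - 4208) = (0 + 1594)/(-4011) = 1594*(-1/4011) = -1594/4011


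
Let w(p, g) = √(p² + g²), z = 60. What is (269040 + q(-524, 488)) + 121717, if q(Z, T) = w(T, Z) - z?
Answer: 390697 + 4*√32045 ≈ 3.9141e+5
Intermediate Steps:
w(p, g) = √(g² + p²)
q(Z, T) = -60 + √(T² + Z²) (q(Z, T) = √(Z² + T²) - 1*60 = √(T² + Z²) - 60 = -60 + √(T² + Z²))
(269040 + q(-524, 488)) + 121717 = (269040 + (-60 + √(488² + (-524)²))) + 121717 = (269040 + (-60 + √(238144 + 274576))) + 121717 = (269040 + (-60 + √512720)) + 121717 = (269040 + (-60 + 4*√32045)) + 121717 = (268980 + 4*√32045) + 121717 = 390697 + 4*√32045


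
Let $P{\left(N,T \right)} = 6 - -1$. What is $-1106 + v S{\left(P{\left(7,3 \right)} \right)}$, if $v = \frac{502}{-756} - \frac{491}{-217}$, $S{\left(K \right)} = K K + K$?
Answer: $- \frac{850790}{837} \approx -1016.5$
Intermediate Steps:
$P{\left(N,T \right)} = 7$ ($P{\left(N,T \right)} = 6 + 1 = 7$)
$S{\left(K \right)} = K + K^{2}$ ($S{\left(K \right)} = K^{2} + K = K + K^{2}$)
$v = \frac{18733}{11718}$ ($v = 502 \left(- \frac{1}{756}\right) - - \frac{491}{217} = - \frac{251}{378} + \frac{491}{217} = \frac{18733}{11718} \approx 1.5987$)
$-1106 + v S{\left(P{\left(7,3 \right)} \right)} = -1106 + \frac{18733 \cdot 7 \left(1 + 7\right)}{11718} = -1106 + \frac{18733 \cdot 7 \cdot 8}{11718} = -1106 + \frac{18733}{11718} \cdot 56 = -1106 + \frac{74932}{837} = - \frac{850790}{837}$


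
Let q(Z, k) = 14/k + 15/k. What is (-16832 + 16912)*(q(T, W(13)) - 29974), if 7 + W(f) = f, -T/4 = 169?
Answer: -7192600/3 ≈ -2.3975e+6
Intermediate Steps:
T = -676 (T = -4*169 = -676)
W(f) = -7 + f
q(Z, k) = 29/k
(-16832 + 16912)*(q(T, W(13)) - 29974) = (-16832 + 16912)*(29/(-7 + 13) - 29974) = 80*(29/6 - 29974) = 80*(-179815/6) = -7192600/3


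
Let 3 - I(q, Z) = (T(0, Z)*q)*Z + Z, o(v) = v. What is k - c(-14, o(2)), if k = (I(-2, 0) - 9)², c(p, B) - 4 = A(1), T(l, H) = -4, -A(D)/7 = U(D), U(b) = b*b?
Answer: 39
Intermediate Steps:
U(b) = b²
A(D) = -7*D²
c(p, B) = -3 (c(p, B) = 4 - 7*1² = 4 - 7*1 = 4 - 7 = -3)
I(q, Z) = 3 - Z + 4*Z*q (I(q, Z) = 3 - ((-4*q)*Z + Z) = 3 - (-4*Z*q + Z) = 3 - (Z - 4*Z*q) = 3 + (-Z + 4*Z*q) = 3 - Z + 4*Z*q)
k = 36 (k = ((3 - 1*0 + 4*0*(-2)) - 9)² = ((3 + 0 + 0) - 9)² = (3 - 9)² = (-6)² = 36)
k - c(-14, o(2)) = 36 - 1*(-3) = 36 + 3 = 39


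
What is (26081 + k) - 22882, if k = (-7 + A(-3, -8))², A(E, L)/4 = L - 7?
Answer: 7688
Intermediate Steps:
A(E, L) = -28 + 4*L (A(E, L) = 4*(L - 7) = 4*(-7 + L) = -28 + 4*L)
k = 4489 (k = (-7 + (-28 + 4*(-8)))² = (-7 + (-28 - 32))² = (-7 - 60)² = (-67)² = 4489)
(26081 + k) - 22882 = (26081 + 4489) - 22882 = 30570 - 22882 = 7688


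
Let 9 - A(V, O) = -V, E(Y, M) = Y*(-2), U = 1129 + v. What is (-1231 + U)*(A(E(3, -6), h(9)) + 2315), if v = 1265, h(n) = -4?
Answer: 2695834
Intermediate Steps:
U = 2394 (U = 1129 + 1265 = 2394)
E(Y, M) = -2*Y
A(V, O) = 9 + V (A(V, O) = 9 - (-1)*V = 9 + V)
(-1231 + U)*(A(E(3, -6), h(9)) + 2315) = (-1231 + 2394)*((9 - 2*3) + 2315) = 1163*((9 - 6) + 2315) = 1163*(3 + 2315) = 1163*2318 = 2695834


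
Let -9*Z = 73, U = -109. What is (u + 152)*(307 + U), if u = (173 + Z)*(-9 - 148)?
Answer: -5095640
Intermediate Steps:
Z = -73/9 (Z = -1/9*73 = -73/9 ≈ -8.1111)
u = -232988/9 (u = (173 - 73/9)*(-9 - 148) = (1484/9)*(-157) = -232988/9 ≈ -25888.)
(u + 152)*(307 + U) = (-232988/9 + 152)*(307 - 109) = -231620/9*198 = -5095640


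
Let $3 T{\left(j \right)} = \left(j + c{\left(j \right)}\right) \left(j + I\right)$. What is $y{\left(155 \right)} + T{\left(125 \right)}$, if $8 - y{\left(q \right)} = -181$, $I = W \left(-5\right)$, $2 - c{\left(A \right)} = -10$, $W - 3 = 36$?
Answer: $- \frac{9023}{3} \approx -3007.7$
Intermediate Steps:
$W = 39$ ($W = 3 + 36 = 39$)
$c{\left(A \right)} = 12$ ($c{\left(A \right)} = 2 - -10 = 2 + 10 = 12$)
$I = -195$ ($I = 39 \left(-5\right) = -195$)
$y{\left(q \right)} = 189$ ($y{\left(q \right)} = 8 - -181 = 8 + 181 = 189$)
$T{\left(j \right)} = \frac{\left(-195 + j\right) \left(12 + j\right)}{3}$ ($T{\left(j \right)} = \frac{\left(j + 12\right) \left(j - 195\right)}{3} = \frac{\left(12 + j\right) \left(-195 + j\right)}{3} = \frac{\left(-195 + j\right) \left(12 + j\right)}{3}$)
$y{\left(155 \right)} + T{\left(125 \right)} = 189 - \left(8405 - \frac{15625}{3}\right) = 189 - \frac{9590}{3} = - \frac{9023}{3}$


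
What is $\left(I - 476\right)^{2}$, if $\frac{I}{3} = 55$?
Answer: $96721$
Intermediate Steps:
$I = 165$ ($I = 3 \cdot 55 = 165$)
$\left(I - 476\right)^{2} = \left(165 - 476\right)^{2} = \left(-311\right)^{2} = 96721$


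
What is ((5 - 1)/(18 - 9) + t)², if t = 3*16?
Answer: 190096/81 ≈ 2346.9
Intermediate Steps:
t = 48
((5 - 1)/(18 - 9) + t)² = ((5 - 1)/(18 - 9) + 48)² = (4/9 + 48)² = (436/9)² = 190096/81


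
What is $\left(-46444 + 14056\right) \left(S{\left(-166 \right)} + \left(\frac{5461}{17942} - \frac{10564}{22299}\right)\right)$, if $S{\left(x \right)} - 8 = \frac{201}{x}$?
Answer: $- \frac{1186618100367368}{5534559769} \approx -2.144 \cdot 10^{5}$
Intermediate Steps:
$S{\left(x \right)} = 8 + \frac{201}{x}$
$\left(-46444 + 14056\right) \left(S{\left(-166 \right)} + \left(\frac{5461}{17942} - \frac{10564}{22299}\right)\right) = \left(-46444 + 14056\right) \left(\left(8 + \frac{201}{-166}\right) + \left(\frac{5461}{17942} - \frac{10564}{22299}\right)\right) = - 32388 \left(\left(8 + 201 \left(- \frac{1}{166}\right)\right) + \left(5461 \cdot \frac{1}{17942} - \frac{10564}{22299}\right)\right) = - 32388 \left(\left(8 - \frac{201}{166}\right) + \left(\frac{5461}{17942} - \frac{10564}{22299}\right)\right) = - 32388 \left(\frac{1127}{166} - \frac{67764449}{400088658}\right) = \left(-32388\right) \frac{109912754758}{16603679307} = - \frac{1186618100367368}{5534559769}$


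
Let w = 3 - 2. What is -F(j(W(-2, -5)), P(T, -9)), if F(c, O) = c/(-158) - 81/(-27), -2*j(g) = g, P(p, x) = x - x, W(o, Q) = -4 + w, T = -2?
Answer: -945/316 ≈ -2.9905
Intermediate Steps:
w = 1
W(o, Q) = -3 (W(o, Q) = -4 + 1 = -3)
P(p, x) = 0
j(g) = -g/2
F(c, O) = 3 - c/158 (F(c, O) = c*(-1/158) - 81*(-1/27) = -c/158 + 3 = 3 - c/158)
-F(j(W(-2, -5)), P(T, -9)) = -(3 - (-1)*(-3)/316) = -(3 - 1/158*3/2) = -(3 - 3/316) = -1*945/316 = -945/316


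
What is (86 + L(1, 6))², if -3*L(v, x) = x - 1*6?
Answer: 7396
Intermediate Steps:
L(v, x) = 2 - x/3 (L(v, x) = -(x - 1*6)/3 = -(x - 6)/3 = -(-6 + x)/3 = 2 - x/3)
(86 + L(1, 6))² = (86 + (2 - ⅓*6))² = (86 + (2 - 2))² = (86 + 0)² = 86² = 7396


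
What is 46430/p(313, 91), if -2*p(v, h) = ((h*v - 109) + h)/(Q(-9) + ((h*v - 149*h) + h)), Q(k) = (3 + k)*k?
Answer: -279861468/5693 ≈ -49159.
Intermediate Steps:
Q(k) = k*(3 + k)
p(v, h) = -(-109 + h + h*v)/(2*(54 - 148*h + h*v)) (p(v, h) = -((h*v - 109) + h)/(2*(-9*(3 - 9) + ((h*v - 149*h) + h))) = -((-109 + h*v) + h)/(2*(-9*(-6) + ((-149*h + h*v) + h))) = -(-109 + h + h*v)/(2*(54 + (-148*h + h*v))) = -(-109 + h + h*v)/(2*(54 - 148*h + h*v)))
46430/p(313, 91) = 46430/(((-109 + 91 + 91*313)/(2*(-54 + 148*91 - 1*91*313)))) = 46430/(((-109 + 91 + 28483)/(2*(-54 + 13468 - 28483)))) = 46430/(((½)*28465/(-15069))) = 46430/(((½)*(-1/15069)*28465)) = 46430/(-28465/30138) = 46430*(-30138/28465) = -279861468/5693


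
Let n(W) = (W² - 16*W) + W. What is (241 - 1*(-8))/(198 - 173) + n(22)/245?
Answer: 1853/175 ≈ 10.589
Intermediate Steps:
n(W) = W² - 15*W
(241 - 1*(-8))/(198 - 173) + n(22)/245 = (241 - 1*(-8))/(198 - 173) + (22*(-15 + 22))/245 = (241 + 8)/25 + (22*7)*(1/245) = 249*(1/25) + 154*(1/245) = 249/25 + 22/35 = 1853/175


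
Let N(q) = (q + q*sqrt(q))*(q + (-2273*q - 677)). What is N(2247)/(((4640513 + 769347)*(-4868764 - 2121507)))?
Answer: 11472869667/37816387472060 + 11472869667*sqrt(2247)/37816387472060 ≈ 0.014685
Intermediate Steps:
N(q) = (-677 - 2272*q)*(q + q**(3/2)) (N(q) = (q + q**(3/2))*(q + (-677 - 2273*q)) = (q + q**(3/2))*(-677 - 2272*q) = (-677 - 2272*q)*(q + q**(3/2)))
N(2247)/(((4640513 + 769347)*(-4868764 - 2121507))) = (-2272*2247**2 - 11471348448*sqrt(2247) - 677*2247 - 1521219*sqrt(2247))/(((4640513 + 769347)*(-4868764 - 2121507))) = (-2272*5049009 - 11471348448*sqrt(2247) - 1521219 - 1521219*sqrt(2247))/((5409860*(-6990271))) = (-11471348448 - 11471348448*sqrt(2247) - 1521219 - 1521219*sqrt(2247))/(-37816387472060) = (-11472869667 - 11472869667*sqrt(2247))*(-1/37816387472060) = 11472869667/37816387472060 + 11472869667*sqrt(2247)/37816387472060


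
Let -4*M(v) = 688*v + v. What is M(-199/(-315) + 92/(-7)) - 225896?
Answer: -40273373/180 ≈ -2.2374e+5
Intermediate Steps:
M(v) = -689*v/4 (M(v) = -(688*v + v)/4 = -689*v/4)
M(-199/(-315) + 92/(-7)) - 225896 = -689*(-199/(-315) + 92/(-7))/4 - 225896 = -689*(-199*(-1/315) + 92*(-1/7))/4 - 225896 = -689*(199/315 - 92/7)/4 - 225896 = -689/4*(-563/45) - 225896 = 387907/180 - 225896 = -40273373/180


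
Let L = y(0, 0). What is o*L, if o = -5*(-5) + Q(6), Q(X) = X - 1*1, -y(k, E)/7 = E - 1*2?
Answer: 420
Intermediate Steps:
y(k, E) = 14 - 7*E (y(k, E) = -7*(E - 1*2) = -7*(E - 2) = -7*(-2 + E) = 14 - 7*E)
Q(X) = -1 + X (Q(X) = X - 1 = -1 + X)
L = 14 (L = 14 - 7*0 = 14 + 0 = 14)
o = 30 (o = -5*(-5) + (-1 + 6) = 25 + 5 = 30)
o*L = 30*14 = 420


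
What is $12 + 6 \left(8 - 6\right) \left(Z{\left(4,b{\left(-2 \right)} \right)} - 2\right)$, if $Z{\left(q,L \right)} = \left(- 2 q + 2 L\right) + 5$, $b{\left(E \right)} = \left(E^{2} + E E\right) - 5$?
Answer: $24$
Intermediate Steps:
$b{\left(E \right)} = -5 + 2 E^{2}$ ($b{\left(E \right)} = \left(E^{2} + E^{2}\right) - 5 = 2 E^{2} - 5 = -5 + 2 E^{2}$)
$Z{\left(q,L \right)} = 5 - 2 q + 2 L$
$12 + 6 \left(8 - 6\right) \left(Z{\left(4,b{\left(-2 \right)} \right)} - 2\right) = 12 + 6 \left(8 - 6\right) \left(\left(5 - 8 + 2 \left(-5 + 2 \left(-2\right)^{2}\right)\right) - 2\right) = 12 + 6 \cdot 2 \left(\left(5 - 8 + 2 \left(-5 + 2 \cdot 4\right)\right) - 2\right) = 12 + 6 \cdot 2 \left(\left(5 - 8 + 2 \left(-5 + 8\right)\right) - 2\right) = 12 + 6 \cdot 2 \left(\left(5 - 8 + 2 \cdot 3\right) - 2\right) = 12 + 6 \cdot 2 \left(\left(5 - 8 + 6\right) - 2\right) = 12 + 6 \cdot 2 \left(3 - 2\right) = 12 + 6 \cdot 2 \cdot 1 = 12 + 6 \cdot 2 = 12 + 12 = 24$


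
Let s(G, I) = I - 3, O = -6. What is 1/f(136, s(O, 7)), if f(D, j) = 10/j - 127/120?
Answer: 120/173 ≈ 0.69364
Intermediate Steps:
s(G, I) = -3 + I
f(D, j) = -127/120 + 10/j (f(D, j) = 10/j - 127*1/120 = 10/j - 127/120 = -127/120 + 10/j)
1/f(136, s(O, 7)) = 1/(-127/120 + 10/(-3 + 7)) = 1/(-127/120 + 10/4) = 1/(-127/120 + 10*(¼)) = 1/(-127/120 + 5/2) = 1/(173/120) = 120/173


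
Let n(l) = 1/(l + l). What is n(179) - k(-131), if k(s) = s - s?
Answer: 1/358 ≈ 0.0027933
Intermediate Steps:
k(s) = 0
n(l) = 1/(2*l)
n(179) - k(-131) = (½)/179 - 1*0 = (½)*(1/179) + 0 = 1/358 + 0 = 1/358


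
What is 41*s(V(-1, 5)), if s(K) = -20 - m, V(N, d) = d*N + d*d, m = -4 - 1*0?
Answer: -656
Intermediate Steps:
m = -4 (m = -4 + 0 = -4)
V(N, d) = d² + N*d (V(N, d) = N*d + d² = d² + N*d)
s(K) = -16 (s(K) = -20 - 1*(-4) = -20 + 4 = -16)
41*s(V(-1, 5)) = 41*(-16) = -656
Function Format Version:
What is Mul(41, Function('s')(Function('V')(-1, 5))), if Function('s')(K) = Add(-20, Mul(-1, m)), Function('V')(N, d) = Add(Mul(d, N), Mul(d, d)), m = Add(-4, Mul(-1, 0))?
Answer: -656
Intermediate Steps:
m = -4 (m = Add(-4, 0) = -4)
Function('V')(N, d) = Add(Pow(d, 2), Mul(N, d)) (Function('V')(N, d) = Add(Mul(N, d), Pow(d, 2)) = Add(Pow(d, 2), Mul(N, d)))
Function('s')(K) = -16 (Function('s')(K) = Add(-20, Mul(-1, -4)) = Add(-20, 4) = -16)
Mul(41, Function('s')(Function('V')(-1, 5))) = Mul(41, -16) = -656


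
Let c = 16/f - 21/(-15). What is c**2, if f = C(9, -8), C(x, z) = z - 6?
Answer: 81/1225 ≈ 0.066122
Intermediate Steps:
C(x, z) = -6 + z
f = -14 (f = -6 - 8 = -14)
c = 9/35 (c = 16/(-14) - 21/(-15) = 16*(-1/14) - 21*(-1/15) = -8/7 + 7/5 = 9/35 ≈ 0.25714)
c**2 = (9/35)**2 = 81/1225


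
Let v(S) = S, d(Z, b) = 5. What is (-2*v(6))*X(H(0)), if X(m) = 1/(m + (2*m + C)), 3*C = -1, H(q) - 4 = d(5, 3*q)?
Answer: -9/20 ≈ -0.45000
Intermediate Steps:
H(q) = 9 (H(q) = 4 + 5 = 9)
C = -⅓ (C = (⅓)*(-1) = -⅓ ≈ -0.33333)
X(m) = 1/(-⅓ + 3*m) (X(m) = 1/(m + (2*m - ⅓)) = 1/(m + (-⅓ + 2*m)) = 1/(-⅓ + 3*m))
(-2*v(6))*X(H(0)) = (-2*6)*(3/(-1 + 9*9)) = -36/(-1 + 81) = -36/80 = -12*3/80 = -9/20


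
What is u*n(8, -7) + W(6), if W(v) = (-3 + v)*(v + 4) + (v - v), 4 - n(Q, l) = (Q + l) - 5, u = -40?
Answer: -290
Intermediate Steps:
n(Q, l) = 9 - Q - l (n(Q, l) = 4 - ((Q + l) - 5) = 4 - (-5 + Q + l) = 4 + (5 - Q - l) = 9 - Q - l)
W(v) = (-3 + v)*(4 + v) (W(v) = (-3 + v)*(4 + v) + 0 = (-3 + v)*(4 + v))
u*n(8, -7) + W(6) = -40*(9 - 1*8 - 1*(-7)) + (-12 + 6 + 6**2) = -40*(9 - 8 + 7) + (-12 + 6 + 36) = -40*8 + 30 = -320 + 30 = -290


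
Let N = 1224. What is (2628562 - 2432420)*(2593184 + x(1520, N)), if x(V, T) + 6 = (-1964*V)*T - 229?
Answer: -716190892463482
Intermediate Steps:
x(V, T) = -235 - 1964*T*V (x(V, T) = -6 + ((-1964*V)*T - 229) = -6 + (-1964*T*V - 229) = -6 + (-229 - 1964*T*V) = -235 - 1964*T*V)
(2628562 - 2432420)*(2593184 + x(1520, N)) = (2628562 - 2432420)*(2593184 + (-235 - 1964*1224*1520)) = 196142*(2593184 + (-235 - 3653982720)) = 196142*(2593184 - 3653982955) = 196142*(-3651389771) = -716190892463482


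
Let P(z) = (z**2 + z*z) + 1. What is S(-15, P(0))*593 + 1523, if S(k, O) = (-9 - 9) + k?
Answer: -18046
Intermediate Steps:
P(z) = 1 + 2*z**2 (P(z) = (z**2 + z**2) + 1 = 2*z**2 + 1 = 1 + 2*z**2)
S(k, O) = -18 + k
S(-15, P(0))*593 + 1523 = (-18 - 15)*593 + 1523 = -33*593 + 1523 = -19569 + 1523 = -18046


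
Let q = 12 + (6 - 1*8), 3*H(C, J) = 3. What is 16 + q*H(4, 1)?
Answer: 26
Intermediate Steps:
H(C, J) = 1 (H(C, J) = (1/3)*3 = 1)
q = 10 (q = 12 + (6 - 8) = 12 - 2 = 10)
16 + q*H(4, 1) = 16 + 10*1 = 16 + 10 = 26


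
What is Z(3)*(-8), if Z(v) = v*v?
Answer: -72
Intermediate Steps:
Z(v) = v**2
Z(3)*(-8) = 3**2*(-8) = 9*(-8) = -72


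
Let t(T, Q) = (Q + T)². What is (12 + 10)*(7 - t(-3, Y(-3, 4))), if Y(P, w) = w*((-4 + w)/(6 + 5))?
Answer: -44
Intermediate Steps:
Y(P, w) = w*(-4/11 + w/11) (Y(P, w) = w*((-4 + w)/11) = w*((-4 + w)*(1/11)) = w*(-4/11 + w/11))
(12 + 10)*(7 - t(-3, Y(-3, 4))) = (12 + 10)*(7 - ((1/11)*4*(-4 + 4) - 3)²) = 22*(7 - ((1/11)*4*0 - 3)²) = 22*(7 - (0 - 3)²) = 22*(7 - 1*(-3)²) = 22*(7 - 1*9) = 22*(7 - 9) = 22*(-2) = -44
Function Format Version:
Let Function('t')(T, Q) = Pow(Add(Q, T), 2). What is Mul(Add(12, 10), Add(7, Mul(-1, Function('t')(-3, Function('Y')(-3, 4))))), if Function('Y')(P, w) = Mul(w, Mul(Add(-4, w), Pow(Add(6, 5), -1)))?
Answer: -44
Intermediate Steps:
Function('Y')(P, w) = Mul(w, Add(Rational(-4, 11), Mul(Rational(1, 11), w))) (Function('Y')(P, w) = Mul(w, Mul(Add(-4, w), Pow(11, -1))) = Mul(w, Mul(Add(-4, w), Rational(1, 11))) = Mul(w, Add(Rational(-4, 11), Mul(Rational(1, 11), w))))
Mul(Add(12, 10), Add(7, Mul(-1, Function('t')(-3, Function('Y')(-3, 4))))) = Mul(Add(12, 10), Add(7, Mul(-1, Pow(Add(Mul(Rational(1, 11), 4, Add(-4, 4)), -3), 2)))) = Mul(22, Add(7, Mul(-1, Pow(Add(Mul(Rational(1, 11), 4, 0), -3), 2)))) = Mul(22, Add(7, Mul(-1, Pow(Add(0, -3), 2)))) = Mul(22, Add(7, Mul(-1, Pow(-3, 2)))) = Mul(22, Add(7, Mul(-1, 9))) = Mul(22, Add(7, -9)) = Mul(22, -2) = -44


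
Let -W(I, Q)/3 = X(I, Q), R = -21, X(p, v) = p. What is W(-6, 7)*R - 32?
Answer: -410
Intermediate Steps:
W(I, Q) = -3*I
W(-6, 7)*R - 32 = -3*(-6)*(-21) - 32 = 18*(-21) - 32 = -378 - 32 = -410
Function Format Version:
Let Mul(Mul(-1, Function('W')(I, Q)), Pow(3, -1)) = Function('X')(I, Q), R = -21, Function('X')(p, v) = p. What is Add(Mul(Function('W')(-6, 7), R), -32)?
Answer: -410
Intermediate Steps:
Function('W')(I, Q) = Mul(-3, I)
Add(Mul(Function('W')(-6, 7), R), -32) = Add(Mul(Mul(-3, -6), -21), -32) = Add(Mul(18, -21), -32) = Add(-378, -32) = -410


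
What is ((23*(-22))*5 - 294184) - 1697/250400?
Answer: -74297187297/250400 ≈ -2.9671e+5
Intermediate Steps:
((23*(-22))*5 - 294184) - 1697/250400 = (-506*5 - 294184) - 1697*1/250400 = (-2530 - 294184) - 1697/250400 = -296714 - 1697/250400 = -74297187297/250400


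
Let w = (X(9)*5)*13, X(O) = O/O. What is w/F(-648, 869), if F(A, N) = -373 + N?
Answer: 65/496 ≈ 0.13105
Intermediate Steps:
X(O) = 1
w = 65 (w = (1*5)*13 = 5*13 = 65)
w/F(-648, 869) = 65/(-373 + 869) = 65/496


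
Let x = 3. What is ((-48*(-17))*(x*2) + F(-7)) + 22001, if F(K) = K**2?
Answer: 26946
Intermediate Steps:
((-48*(-17))*(x*2) + F(-7)) + 22001 = ((-48*(-17))*(3*2) + (-7)**2) + 22001 = (816*6 + 49) + 22001 = (4896 + 49) + 22001 = 4945 + 22001 = 26946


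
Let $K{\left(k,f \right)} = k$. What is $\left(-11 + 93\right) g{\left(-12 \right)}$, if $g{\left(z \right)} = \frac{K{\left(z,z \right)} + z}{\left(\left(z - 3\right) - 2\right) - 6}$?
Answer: $\frac{1968}{23} \approx 85.565$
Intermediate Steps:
$g{\left(z \right)} = \frac{2 z}{-11 + z}$ ($g{\left(z \right)} = \frac{z + z}{\left(\left(z - 3\right) - 2\right) - 6} = \frac{2 z}{\left(\left(-3 + z\right) - 2\right) - 6} = \frac{2 z}{\left(-5 + z\right) - 6} = \frac{2 z}{-11 + z}$)
$\left(-11 + 93\right) g{\left(-12 \right)} = \left(-11 + 93\right) 2 \left(-12\right) \frac{1}{-11 - 12} = 82 \cdot 2 \left(-12\right) \frac{1}{-23} = 82 \cdot 2 \left(-12\right) \left(- \frac{1}{23}\right) = 82 \cdot \frac{24}{23} = \frac{1968}{23}$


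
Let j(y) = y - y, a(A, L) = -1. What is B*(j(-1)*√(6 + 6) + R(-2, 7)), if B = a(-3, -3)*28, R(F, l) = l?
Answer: -196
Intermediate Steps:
j(y) = 0
B = -28 (B = -1*28 = -28)
B*(j(-1)*√(6 + 6) + R(-2, 7)) = -28*(0*√(6 + 6) + 7) = -28*(0*√12 + 7) = -28*(0*(2*√3) + 7) = -28*(0 + 7) = -28*7 = -196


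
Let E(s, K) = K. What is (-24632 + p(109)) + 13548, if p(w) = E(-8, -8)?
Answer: -11092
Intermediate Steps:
p(w) = -8
(-24632 + p(109)) + 13548 = (-24632 - 8) + 13548 = -24640 + 13548 = -11092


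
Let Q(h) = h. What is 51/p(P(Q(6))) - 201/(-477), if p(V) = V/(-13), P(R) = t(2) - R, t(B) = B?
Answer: 105685/636 ≈ 166.17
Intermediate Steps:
P(R) = 2 - R
p(V) = -V/13 (p(V) = V*(-1/13) = -V/13)
51/p(P(Q(6))) - 201/(-477) = 51/((-(2 - 1*6)/13)) - 201/(-477) = 51/((-(2 - 6)/13)) - 201*(-1/477) = 51/((-1/13*(-4))) + 67/159 = 51/(4/13) + 67/159 = 51*(13/4) + 67/159 = 663/4 + 67/159 = 105685/636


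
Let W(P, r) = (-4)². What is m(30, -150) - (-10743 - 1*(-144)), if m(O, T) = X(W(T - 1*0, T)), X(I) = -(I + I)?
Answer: 10567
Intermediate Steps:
W(P, r) = 16
X(I) = -2*I
m(O, T) = -32 (m(O, T) = -2*16 = -32)
m(30, -150) - (-10743 - 1*(-144)) = -32 - (-10743 - 1*(-144)) = -32 - (-10743 + 144) = -32 - 1*(-10599) = -32 + 10599 = 10567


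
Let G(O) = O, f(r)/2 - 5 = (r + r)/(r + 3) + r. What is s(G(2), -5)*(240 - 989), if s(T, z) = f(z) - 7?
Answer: -2247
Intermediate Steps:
f(r) = 10 + 2*r + 4*r/(3 + r) (f(r) = 10 + 2*((r + r)/(r + 3) + r) = 10 + 2*((2*r)/(3 + r) + r) = 10 + 2*(2*r/(3 + r) + r) = 10 + 2*(r + 2*r/(3 + r)) = 10 + (2*r + 4*r/(3 + r)) = 10 + 2*r + 4*r/(3 + r))
s(T, z) = -7 + 2*(15 + z**2 + 10*z)/(3 + z) (s(T, z) = 2*(15 + z**2 + 10*z)/(3 + z) - 7 = -7 + 2*(15 + z**2 + 10*z)/(3 + z))
s(G(2), -5)*(240 - 989) = ((9 + 2*(-5)**2 + 13*(-5))/(3 - 5))*(240 - 989) = ((9 + 2*25 - 65)/(-2))*(-749) = -(9 + 50 - 65)/2*(-749) = -1/2*(-6)*(-749) = 3*(-749) = -2247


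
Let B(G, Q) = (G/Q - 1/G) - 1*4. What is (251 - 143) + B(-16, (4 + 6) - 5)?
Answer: 8069/80 ≈ 100.86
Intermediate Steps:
B(G, Q) = -4 - 1/G + G/Q (B(G, Q) = (-1/G + G/Q) - 4 = -4 - 1/G + G/Q)
(251 - 143) + B(-16, (4 + 6) - 5) = (251 - 143) + (-4 - 1/(-16) - 16/((4 + 6) - 5)) = 108 + (-4 - 1*(-1/16) - 16/(10 - 5)) = 108 + (-4 + 1/16 - 16/5) = 108 - 571/80 = 8069/80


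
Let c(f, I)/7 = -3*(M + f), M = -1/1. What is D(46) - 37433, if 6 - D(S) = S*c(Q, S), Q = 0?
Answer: -38393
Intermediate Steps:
M = -1 (M = -1*1 = -1)
c(f, I) = 21 - 21*f (c(f, I) = 7*(-3*(-1 + f)) = 7*(3 - 3*f) = 21 - 21*f)
D(S) = 6 - 21*S (D(S) = 6 - S*(21 - 21*0) = 6 - S*(21 + 0) = 6 - S*21 = 6 - 21*S)
D(46) - 37433 = (6 - 21*46) - 37433 = (6 - 966) - 37433 = -960 - 37433 = -38393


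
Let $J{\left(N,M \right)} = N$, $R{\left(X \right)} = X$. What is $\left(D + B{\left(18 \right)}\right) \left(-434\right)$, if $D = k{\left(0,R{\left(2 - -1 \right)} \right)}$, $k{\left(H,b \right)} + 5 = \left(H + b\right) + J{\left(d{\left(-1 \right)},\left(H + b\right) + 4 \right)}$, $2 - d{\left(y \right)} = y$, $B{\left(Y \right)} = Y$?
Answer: $-8246$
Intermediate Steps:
$d{\left(y \right)} = 2 - y$
$k{\left(H,b \right)} = -2 + H + b$ ($k{\left(H,b \right)} = -5 + \left(\left(H + b\right) + \left(2 - -1\right)\right) = -5 + \left(\left(H + b\right) + \left(2 + 1\right)\right) = -5 + \left(\left(H + b\right) + 3\right) = -5 + \left(3 + H + b\right) = -2 + H + b$)
$D = 1$ ($D = -2 + 0 + \left(2 - -1\right) = -2 + 0 + \left(2 + 1\right) = -2 + 0 + 3 = 1$)
$\left(D + B{\left(18 \right)}\right) \left(-434\right) = \left(1 + 18\right) \left(-434\right) = 19 \left(-434\right) = -8246$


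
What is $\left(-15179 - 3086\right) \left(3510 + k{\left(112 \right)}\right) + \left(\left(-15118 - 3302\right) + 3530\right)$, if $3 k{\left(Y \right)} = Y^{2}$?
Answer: $- \frac{421491280}{3} \approx -1.405 \cdot 10^{8}$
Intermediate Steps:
$k{\left(Y \right)} = \frac{Y^{2}}{3}$
$\left(-15179 - 3086\right) \left(3510 + k{\left(112 \right)}\right) + \left(\left(-15118 - 3302\right) + 3530\right) = \left(-15179 - 3086\right) \left(3510 + \frac{112^{2}}{3}\right) + \left(\left(-15118 - 3302\right) + 3530\right) = - 18265 \left(3510 + \frac{1}{3} \cdot 12544\right) + \left(-18420 + 3530\right) = - 18265 \left(3510 + \frac{12544}{3}\right) - 14890 = \left(-18265\right) \frac{23074}{3} - 14890 = - \frac{421446610}{3} - 14890 = - \frac{421491280}{3}$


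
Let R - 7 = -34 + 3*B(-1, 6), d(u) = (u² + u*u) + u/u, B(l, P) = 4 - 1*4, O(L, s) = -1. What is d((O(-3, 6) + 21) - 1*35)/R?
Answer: -451/27 ≈ -16.704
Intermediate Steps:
B(l, P) = 0 (B(l, P) = 4 - 4 = 0)
d(u) = 1 + 2*u² (d(u) = (u² + u²) + 1 = 2*u² + 1 = 1 + 2*u²)
R = -27 (R = 7 + (-34 + 3*0) = 7 + (-34 + 0) = 7 - 34 = -27)
d((O(-3, 6) + 21) - 1*35)/R = (1 + 2*((-1 + 21) - 1*35)²)/(-27) = (1 + 2*(20 - 35)²)*(-1/27) = (1 + 2*(-15)²)*(-1/27) = (1 + 2*225)*(-1/27) = (1 + 450)*(-1/27) = 451*(-1/27) = -451/27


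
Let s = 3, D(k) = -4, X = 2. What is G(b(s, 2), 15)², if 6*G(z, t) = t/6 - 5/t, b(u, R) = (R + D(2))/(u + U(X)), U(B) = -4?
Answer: 169/1296 ≈ 0.13040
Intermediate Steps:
b(u, R) = (-4 + R)/(-4 + u) (b(u, R) = (R - 4)/(u - 4) = (-4 + R)/(-4 + u))
G(z, t) = -5/(6*t) + t/36 (G(z, t) = (t/6 - 5/t)/6 = (-5/t + t/6)/6 = -5/(6*t) + t/36)
G(b(s, 2), 15)² = ((1/36)*(-30 + 15²)/15)² = ((1/36)*(1/15)*(-30 + 225))² = ((1/36)*(1/15)*195)² = (13/36)² = 169/1296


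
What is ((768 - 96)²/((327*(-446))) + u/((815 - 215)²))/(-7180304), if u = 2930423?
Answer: -44134751861/62831393758080000 ≈ -7.0243e-7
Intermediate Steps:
((768 - 96)²/((327*(-446))) + u/((815 - 215)²))/(-7180304) = ((768 - 96)²/((327*(-446))) + 2930423/((815 - 215)²))/(-7180304) = (672²/(-145842) + 2930423/(600²))*(-1/7180304) = (451584*(-1/145842) + 2930423/360000)*(-1/7180304) = (-75264/24307 + 2930423*(1/360000))*(-1/7180304) = (-75264/24307 + 2930423/360000)*(-1/7180304) = (44134751861/8750520000)*(-1/7180304) = -44134751861/62831393758080000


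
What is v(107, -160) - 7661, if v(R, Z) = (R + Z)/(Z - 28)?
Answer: -1440215/188 ≈ -7660.7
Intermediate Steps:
v(R, Z) = (R + Z)/(-28 + Z)
v(107, -160) - 7661 = (107 - 160)/(-28 - 160) - 7661 = -53/(-188) - 7661 = -1/188*(-53) - 7661 = 53/188 - 7661 = -1440215/188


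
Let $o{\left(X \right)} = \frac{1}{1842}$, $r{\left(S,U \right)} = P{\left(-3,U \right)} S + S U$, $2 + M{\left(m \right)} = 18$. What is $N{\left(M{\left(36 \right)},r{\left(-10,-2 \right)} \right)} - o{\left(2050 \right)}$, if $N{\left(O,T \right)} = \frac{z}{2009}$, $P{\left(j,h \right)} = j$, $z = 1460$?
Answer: $\frac{2687311}{3700578} \approx 0.72619$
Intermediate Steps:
$M{\left(m \right)} = 16$ ($M{\left(m \right)} = -2 + 18 = 16$)
$r{\left(S,U \right)} = - 3 S + S U$
$N{\left(O,T \right)} = \frac{1460}{2009}$
$o{\left(X \right)} = \frac{1}{1842}$
$N{\left(M{\left(36 \right)},r{\left(-10,-2 \right)} \right)} - o{\left(2050 \right)} = \frac{1460}{2009} - \frac{1}{1842} = \frac{2687311}{3700578}$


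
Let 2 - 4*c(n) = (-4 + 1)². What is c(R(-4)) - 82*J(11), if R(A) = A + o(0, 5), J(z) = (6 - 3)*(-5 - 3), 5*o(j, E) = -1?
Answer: 7865/4 ≈ 1966.3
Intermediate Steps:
o(j, E) = -⅕ (o(j, E) = (⅕)*(-1) = -⅕)
J(z) = -24 (J(z) = 3*(-8) = -24)
R(A) = -⅕ + A (R(A) = A - ⅕ = -⅕ + A)
c(n) = -7/4 (c(n) = ½ - (-4 + 1)²/4 = ½ - ¼*(-3)² = ½ - ¼*9 = ½ - 9/4 = -7/4)
c(R(-4)) - 82*J(11) = -7/4 - 82*(-24) = -7/4 + 1968 = 7865/4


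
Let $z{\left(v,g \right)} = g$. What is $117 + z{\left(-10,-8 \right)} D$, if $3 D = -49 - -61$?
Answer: $85$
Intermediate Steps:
$D = 4$ ($D = \frac{-49 - -61}{3} = \frac{-49 + 61}{3} = \frac{1}{3} \cdot 12 = 4$)
$117 + z{\left(-10,-8 \right)} D = 117 - 32 = 85$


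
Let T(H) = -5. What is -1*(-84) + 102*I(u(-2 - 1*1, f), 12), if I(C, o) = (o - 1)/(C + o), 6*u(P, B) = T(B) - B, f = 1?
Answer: 186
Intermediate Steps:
u(P, B) = -⅚ - B/6 (u(P, B) = (-5 - B)/6 = -⅚ - B/6)
I(C, o) = (-1 + o)/(C + o)
-1*(-84) + 102*I(u(-2 - 1*1, f), 12) = -1*(-84) + 102*((-1 + 12)/((-⅚ - ⅙*1) + 12)) = 84 + 102*(11/((-⅚ - ⅙) + 12)) = 84 + 102*(11/(-1 + 12)) = 84 + 102*(11/11) = 84 + 102*((1/11)*11) = 84 + 102*1 = 84 + 102 = 186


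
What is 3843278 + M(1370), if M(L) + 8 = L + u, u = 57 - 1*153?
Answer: 3844544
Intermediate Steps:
u = -96 (u = 57 - 153 = -96)
M(L) = -104 + L (M(L) = -8 + (L - 96) = -8 + (-96 + L) = -104 + L)
3843278 + M(1370) = 3843278 + (-104 + 1370) = 3843278 + 1266 = 3844544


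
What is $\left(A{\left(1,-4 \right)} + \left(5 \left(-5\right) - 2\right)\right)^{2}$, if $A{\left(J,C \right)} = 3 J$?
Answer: $576$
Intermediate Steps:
$\left(A{\left(1,-4 \right)} + \left(5 \left(-5\right) - 2\right)\right)^{2} = \left(3 \cdot 1 + \left(5 \left(-5\right) - 2\right)\right)^{2} = \left(3 - 27\right)^{2} = \left(-24\right)^{2} = 576$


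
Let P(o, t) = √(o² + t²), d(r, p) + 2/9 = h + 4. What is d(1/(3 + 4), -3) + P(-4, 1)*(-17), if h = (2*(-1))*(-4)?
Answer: 106/9 - 17*√17 ≈ -58.315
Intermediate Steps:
h = 8 (h = -2*(-4) = 8)
d(r, p) = 106/9 (d(r, p) = -2/9 + (8 + 4) = -2/9 + 12 = 106/9)
d(1/(3 + 4), -3) + P(-4, 1)*(-17) = 106/9 + √((-4)² + 1²)*(-17) = 106/9 + √(16 + 1)*(-17) = 106/9 + √17*(-17) = 106/9 - 17*√17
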